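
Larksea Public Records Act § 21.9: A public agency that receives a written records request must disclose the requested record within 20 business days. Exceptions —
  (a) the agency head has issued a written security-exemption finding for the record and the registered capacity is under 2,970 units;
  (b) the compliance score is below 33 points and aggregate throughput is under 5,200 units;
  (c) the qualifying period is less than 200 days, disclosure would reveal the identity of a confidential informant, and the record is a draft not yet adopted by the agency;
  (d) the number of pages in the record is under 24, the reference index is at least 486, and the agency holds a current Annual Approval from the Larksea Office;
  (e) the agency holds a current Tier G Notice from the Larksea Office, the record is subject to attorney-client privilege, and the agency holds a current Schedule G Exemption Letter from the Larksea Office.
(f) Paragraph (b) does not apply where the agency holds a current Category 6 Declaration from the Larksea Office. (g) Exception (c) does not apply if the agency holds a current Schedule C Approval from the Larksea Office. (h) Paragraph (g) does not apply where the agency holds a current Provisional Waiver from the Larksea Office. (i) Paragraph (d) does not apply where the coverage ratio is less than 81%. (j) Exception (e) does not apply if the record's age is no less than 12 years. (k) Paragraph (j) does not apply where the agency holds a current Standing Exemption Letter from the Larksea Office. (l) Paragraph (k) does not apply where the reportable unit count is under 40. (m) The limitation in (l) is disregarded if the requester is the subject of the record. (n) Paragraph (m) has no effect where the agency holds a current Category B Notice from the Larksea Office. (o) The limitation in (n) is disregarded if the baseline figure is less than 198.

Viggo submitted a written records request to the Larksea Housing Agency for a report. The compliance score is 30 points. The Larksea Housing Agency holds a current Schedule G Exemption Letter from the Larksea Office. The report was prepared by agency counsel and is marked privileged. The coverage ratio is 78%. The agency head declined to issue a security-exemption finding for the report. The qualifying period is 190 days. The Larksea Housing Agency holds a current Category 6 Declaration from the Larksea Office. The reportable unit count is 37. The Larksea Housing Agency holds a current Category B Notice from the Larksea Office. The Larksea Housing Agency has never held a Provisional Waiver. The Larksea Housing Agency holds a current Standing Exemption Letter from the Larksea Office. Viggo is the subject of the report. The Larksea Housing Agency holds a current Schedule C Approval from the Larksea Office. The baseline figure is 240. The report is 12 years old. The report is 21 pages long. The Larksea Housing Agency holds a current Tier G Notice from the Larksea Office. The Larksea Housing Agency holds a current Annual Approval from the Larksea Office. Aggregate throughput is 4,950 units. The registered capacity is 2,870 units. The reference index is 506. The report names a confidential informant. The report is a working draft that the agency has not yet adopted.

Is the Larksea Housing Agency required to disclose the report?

Exception (a) fails — the agency head declined to issue a security-exemption finding.
All of (b)'s requirements are met (the compliance score is 30 points, below the 33 points limit; aggregate throughput is 4,950 units, under the 5,200 units limit). But applying paragraph (f): (f) operates against (b): a current Category 6 Declaration is held. Exception (b) does not apply.
All of (c)'s requirements are met (the qualifying period is 190 days, less than the 200 days limit; the report names a confidential informant; the report is an unadopted draft). But: (g) operates against (c): a current Schedule C Approval is held. (h), which would lift (g), is not triggered — the Provisional Waiver is not current. Exception (c) does not apply.
All of (d)'s requirements are met (the number of pages in the record is 21, under the 24 limit; the reference index is 506, meeting the 486 threshold; a current Annual Approval is held). Turning to paragraph (i): (i) is triggered — the coverage ratio is 78%, less than the 81% limit. (d) is therefore removed.
Exception (e)'s conditions are all satisfied: a current Tier G Notice is held; the report is privileged; a current Schedule G Exemption Letter is held. But: (j) operates against (e): the record's age is 12 years, meeting the 12 years threshold. (k) would limit (j) — a current Standing Exemption Letter is held — but (l) sets (k) aside: (l) operates against (k): the reportable unit count is 37, under the 40 limit. (m) is triggered (Viggo is the subject of the report), but is set aside by (n): (n) operates against (m): a current Category B Notice is held. (o) does not operate here (the baseline figure is 240, not less than 198), so (n) stands. Exception (e) does not apply.
No exception applies. The general rule governs.

Yes — the Larksea Housing Agency must disclose the report.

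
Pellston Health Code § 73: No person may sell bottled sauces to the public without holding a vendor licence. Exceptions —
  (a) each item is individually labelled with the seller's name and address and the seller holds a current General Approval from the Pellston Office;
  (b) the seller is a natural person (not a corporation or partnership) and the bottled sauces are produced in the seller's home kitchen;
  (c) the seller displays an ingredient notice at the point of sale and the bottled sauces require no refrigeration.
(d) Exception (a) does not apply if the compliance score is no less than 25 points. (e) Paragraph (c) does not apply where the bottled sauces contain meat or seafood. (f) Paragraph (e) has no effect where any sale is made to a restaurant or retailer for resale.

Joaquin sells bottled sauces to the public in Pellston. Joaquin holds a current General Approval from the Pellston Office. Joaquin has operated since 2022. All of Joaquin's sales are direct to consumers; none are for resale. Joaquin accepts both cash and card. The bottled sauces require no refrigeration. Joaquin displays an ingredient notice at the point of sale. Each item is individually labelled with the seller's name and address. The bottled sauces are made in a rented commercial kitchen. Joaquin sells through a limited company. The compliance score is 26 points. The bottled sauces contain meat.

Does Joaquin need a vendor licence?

Yes — Joaquin must hold a vendor licence.

Exception (a): items are individually labelled; a current General Approval is held — every condition holds. However, paragraph (d) must be considered: (d) applies — the compliance score is 26 points, meeting the 25 points threshold. Exception (a) does not apply.
Exception (b) does not apply: the seller operates through a limited company.
Exception (c): an ingredient notice is displayed; the bottled sauces are shelf-stable — every condition holds. But: (e) operates against (c): the bottled sauces contain meat. (f), which would lift (e), does not operate here — no sales are for resale. (c) is therefore removed.
None of the exceptions is available; § 73 applies in full.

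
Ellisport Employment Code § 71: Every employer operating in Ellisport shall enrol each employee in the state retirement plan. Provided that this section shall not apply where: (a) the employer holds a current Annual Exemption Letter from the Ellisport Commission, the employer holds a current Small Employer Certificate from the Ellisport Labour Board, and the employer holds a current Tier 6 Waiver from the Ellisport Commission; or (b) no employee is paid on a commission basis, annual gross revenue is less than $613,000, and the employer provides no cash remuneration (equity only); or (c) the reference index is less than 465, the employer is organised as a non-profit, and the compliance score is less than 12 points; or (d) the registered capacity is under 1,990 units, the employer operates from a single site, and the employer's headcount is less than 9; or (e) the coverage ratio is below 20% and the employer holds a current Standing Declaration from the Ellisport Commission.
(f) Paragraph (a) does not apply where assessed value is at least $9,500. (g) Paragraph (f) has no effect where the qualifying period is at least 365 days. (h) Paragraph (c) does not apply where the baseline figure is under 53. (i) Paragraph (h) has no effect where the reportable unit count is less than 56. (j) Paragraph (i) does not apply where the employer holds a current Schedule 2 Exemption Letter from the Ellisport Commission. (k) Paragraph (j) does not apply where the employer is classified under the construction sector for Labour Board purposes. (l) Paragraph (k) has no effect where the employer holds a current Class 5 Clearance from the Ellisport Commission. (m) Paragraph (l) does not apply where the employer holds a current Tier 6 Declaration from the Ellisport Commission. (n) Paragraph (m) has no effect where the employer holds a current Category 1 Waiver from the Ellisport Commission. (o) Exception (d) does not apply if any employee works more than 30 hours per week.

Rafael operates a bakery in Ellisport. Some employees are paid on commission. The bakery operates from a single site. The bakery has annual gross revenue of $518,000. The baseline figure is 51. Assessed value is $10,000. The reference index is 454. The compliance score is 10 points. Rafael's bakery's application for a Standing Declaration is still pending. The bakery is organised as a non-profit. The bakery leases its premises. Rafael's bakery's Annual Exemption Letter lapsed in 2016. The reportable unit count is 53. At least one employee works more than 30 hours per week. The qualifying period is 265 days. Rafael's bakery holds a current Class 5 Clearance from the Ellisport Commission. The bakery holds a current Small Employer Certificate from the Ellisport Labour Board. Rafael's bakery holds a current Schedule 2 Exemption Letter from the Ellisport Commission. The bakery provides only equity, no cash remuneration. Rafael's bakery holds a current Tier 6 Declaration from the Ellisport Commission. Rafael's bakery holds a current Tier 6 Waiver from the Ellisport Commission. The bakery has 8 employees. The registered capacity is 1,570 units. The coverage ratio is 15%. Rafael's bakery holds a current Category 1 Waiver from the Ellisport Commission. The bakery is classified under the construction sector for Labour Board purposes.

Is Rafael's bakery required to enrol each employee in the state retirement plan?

Exception (a) requires that the employer holds a current Annual Exemption Letter from the Ellisport Commission; but the Annual Exemption Letter is not current, so (a) is unavailable.
Exception (b) fails — some employees are paid on commission.
Exception (c) is satisfied on its face — the reference index is 454, less than the 465 limit; the employer is a non-profit; the compliance score is 10 points, less than the 12 points limit. But: (h) applies — the baseline figure is 51, under the 53 limit. (i) would limit (h) — the reportable unit count is 53, less than the 56 limit — but (j) sets (i) aside: (j) applies — a current Schedule 2 Exemption Letter is held. (k) is engaged (the bakery is classified under the construction sector), but is itself disapplied by (l): (l) operates against (k): a current Class 5 Clearance is held. (m) is triggered (a current Tier 6 Declaration is held), but is overridden by (n): (n) operates against (m): a current Category 1 Waiver is held. (c) is therefore removed.
Exception (d): the registered capacity is 1,570 units, under the 1,990 units limit; the employer operates from a single site; the employer's headcount is 8, less than the 9 limit — every condition holds. But: (o) is triggered — at least one employee exceeds 30 hours/week. Exception (d) does not apply.
Exception (e) does not apply: the Standing Declaration is not current.
No exception displaces § 71.

Yes — Rafael's bakery must enrol each employee in the state retirement plan.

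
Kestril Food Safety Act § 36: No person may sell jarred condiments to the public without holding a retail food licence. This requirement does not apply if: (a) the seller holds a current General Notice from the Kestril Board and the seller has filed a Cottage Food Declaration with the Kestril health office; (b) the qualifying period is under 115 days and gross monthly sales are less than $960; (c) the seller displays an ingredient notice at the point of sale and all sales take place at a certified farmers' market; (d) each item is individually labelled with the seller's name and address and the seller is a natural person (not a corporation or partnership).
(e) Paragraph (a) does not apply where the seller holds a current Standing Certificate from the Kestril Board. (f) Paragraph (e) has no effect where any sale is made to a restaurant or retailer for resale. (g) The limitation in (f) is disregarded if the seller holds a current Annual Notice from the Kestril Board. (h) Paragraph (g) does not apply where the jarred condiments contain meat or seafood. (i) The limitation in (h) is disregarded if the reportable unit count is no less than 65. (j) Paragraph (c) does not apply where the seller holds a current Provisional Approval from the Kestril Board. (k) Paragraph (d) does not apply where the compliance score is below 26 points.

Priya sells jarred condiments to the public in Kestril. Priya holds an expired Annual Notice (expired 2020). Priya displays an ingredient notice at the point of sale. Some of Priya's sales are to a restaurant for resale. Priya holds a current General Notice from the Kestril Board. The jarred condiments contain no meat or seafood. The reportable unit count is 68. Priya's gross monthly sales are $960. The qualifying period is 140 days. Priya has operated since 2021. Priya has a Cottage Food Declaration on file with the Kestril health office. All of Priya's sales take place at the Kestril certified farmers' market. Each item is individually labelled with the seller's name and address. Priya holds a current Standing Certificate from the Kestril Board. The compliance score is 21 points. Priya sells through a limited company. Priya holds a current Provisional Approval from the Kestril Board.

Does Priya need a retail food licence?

Exception (a) is satisfied on its face — a current General Notice is held; a Cottage Food Declaration is on file. Under paragraphs (e)–(i): (e) is engaged (a current Standing Certificate is held), but yields to (f): (f) operates — some sales are to a restaurant for resale. (g), which would lift (f), is not engaged — the Annual Notice is not current. So (a) applies.
Exception (b) requires that the qualifying period is under 115 days; but the qualifying period is 140 days, not under 115 days, so (b) is unavailable.
All of (c)'s requirements are met (an ingredient notice is displayed; all sales are at a certified farmers' market). However, paragraph (j) must be considered: (j) operates against (c): a current Provisional Approval is held. So (c) is unavailable.
Exception (d) fails — the seller operates through a limited company.

No — exception (a) applies; Priya is not required to hold a retail food licence.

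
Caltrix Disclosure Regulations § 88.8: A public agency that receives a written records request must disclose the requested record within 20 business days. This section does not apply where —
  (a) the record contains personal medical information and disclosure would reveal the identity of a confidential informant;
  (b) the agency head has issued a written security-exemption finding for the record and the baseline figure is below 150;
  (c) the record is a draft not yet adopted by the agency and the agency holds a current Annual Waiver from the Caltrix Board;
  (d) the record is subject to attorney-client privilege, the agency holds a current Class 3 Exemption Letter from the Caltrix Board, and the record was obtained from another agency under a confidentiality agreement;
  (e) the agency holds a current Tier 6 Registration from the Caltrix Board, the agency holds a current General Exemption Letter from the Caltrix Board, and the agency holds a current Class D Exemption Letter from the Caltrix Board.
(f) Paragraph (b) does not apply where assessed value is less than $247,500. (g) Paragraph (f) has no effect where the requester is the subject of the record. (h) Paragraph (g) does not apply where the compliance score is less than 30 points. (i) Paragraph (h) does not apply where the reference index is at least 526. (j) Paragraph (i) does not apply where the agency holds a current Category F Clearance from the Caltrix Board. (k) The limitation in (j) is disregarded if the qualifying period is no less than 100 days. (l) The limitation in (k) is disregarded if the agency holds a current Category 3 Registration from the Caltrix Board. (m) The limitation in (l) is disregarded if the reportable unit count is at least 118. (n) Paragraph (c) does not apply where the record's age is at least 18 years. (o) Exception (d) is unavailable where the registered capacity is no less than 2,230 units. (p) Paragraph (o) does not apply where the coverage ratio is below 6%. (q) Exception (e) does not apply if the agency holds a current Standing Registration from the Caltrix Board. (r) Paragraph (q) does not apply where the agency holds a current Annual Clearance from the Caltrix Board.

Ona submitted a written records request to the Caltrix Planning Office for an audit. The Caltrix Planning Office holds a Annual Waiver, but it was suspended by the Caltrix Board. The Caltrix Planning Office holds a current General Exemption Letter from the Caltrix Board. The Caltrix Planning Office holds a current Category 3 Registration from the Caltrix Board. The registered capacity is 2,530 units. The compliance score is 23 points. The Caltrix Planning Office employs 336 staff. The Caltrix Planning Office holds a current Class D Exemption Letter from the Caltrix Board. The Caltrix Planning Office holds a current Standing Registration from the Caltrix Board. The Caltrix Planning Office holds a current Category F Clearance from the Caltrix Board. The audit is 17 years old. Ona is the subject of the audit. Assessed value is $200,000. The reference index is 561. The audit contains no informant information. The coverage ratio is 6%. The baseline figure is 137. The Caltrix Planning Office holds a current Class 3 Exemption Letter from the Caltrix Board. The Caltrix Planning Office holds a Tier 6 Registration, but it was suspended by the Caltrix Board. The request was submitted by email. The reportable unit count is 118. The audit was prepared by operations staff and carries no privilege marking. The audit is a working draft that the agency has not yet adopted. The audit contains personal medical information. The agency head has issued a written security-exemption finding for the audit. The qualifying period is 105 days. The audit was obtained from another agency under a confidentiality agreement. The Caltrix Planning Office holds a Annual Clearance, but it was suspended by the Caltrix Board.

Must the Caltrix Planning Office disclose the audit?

No — exception (b) applies; the Caltrix Planning Office is not required to disclose the audit.

Exception (a) does not apply: the audit contains no informant information.
Exception (b): a written security-exemption finding has been issued; the baseline figure is 137, below the 150 limit — every condition holds. As to paragraphs (f)–(m): (f) would limit (b) — assessed value is $200,000, less than the $247,500 limit — but (g) sets (f) aside: (g) operates against (f): Ona is the subject of the audit. (h) would limit (g) — the compliance score is 23 points, less than the 30 points limit — but (i) sets (h) aside: (i) is engaged — the reference index is 561, meeting the 526 threshold. (j) would limit (i) — a current Category F Clearance is held — but (k) sets (j) aside: (k) operates against (j): the qualifying period is 105 days, meeting the 100 days threshold. (l) would limit (k) — a current Category 3 Registration is held — but (m) sets (l) aside: (m) applies — the reportable unit count is 118, meeting the 118 threshold. Exception (b) stands.
Exception (c) requires that the agency holds a current Annual Waiver from the Caltrix Board; but no current Annual Waiver is held, so (c) is unavailable.
Exception (d) does not apply: the audit carries no privilege marking.
Exception (e) does not apply: there is no Tier 6 Registration in force.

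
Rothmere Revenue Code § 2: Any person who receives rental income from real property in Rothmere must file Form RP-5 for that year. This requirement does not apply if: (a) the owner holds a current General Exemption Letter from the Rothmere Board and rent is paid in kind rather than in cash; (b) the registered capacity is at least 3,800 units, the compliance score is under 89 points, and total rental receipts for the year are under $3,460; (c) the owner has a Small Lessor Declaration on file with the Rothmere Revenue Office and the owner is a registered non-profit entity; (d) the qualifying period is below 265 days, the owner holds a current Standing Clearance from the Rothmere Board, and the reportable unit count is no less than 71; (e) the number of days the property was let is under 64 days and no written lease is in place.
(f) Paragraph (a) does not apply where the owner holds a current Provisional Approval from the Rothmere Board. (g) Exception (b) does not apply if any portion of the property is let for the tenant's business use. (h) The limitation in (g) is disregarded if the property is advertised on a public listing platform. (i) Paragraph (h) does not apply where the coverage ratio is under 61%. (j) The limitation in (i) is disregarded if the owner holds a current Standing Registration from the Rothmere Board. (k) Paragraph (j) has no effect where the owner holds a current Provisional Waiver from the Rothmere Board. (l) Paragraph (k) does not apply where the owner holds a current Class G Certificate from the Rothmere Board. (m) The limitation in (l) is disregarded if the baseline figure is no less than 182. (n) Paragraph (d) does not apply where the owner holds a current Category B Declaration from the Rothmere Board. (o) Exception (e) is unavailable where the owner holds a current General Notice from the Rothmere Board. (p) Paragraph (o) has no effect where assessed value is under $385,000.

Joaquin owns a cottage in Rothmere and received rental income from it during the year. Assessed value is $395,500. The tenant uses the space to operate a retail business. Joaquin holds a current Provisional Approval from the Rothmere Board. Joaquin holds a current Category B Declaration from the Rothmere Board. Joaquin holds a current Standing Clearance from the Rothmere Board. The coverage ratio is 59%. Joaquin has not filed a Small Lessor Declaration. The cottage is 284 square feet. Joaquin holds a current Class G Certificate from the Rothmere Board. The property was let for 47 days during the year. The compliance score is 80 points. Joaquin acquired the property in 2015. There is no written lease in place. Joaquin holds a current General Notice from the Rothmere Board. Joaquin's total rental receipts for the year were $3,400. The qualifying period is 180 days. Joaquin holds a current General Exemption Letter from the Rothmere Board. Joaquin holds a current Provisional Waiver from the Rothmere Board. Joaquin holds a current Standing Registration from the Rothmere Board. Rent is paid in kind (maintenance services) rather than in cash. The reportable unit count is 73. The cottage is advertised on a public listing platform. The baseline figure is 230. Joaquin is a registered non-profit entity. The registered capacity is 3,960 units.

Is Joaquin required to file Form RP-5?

Yes — Joaquin must file Form RP-5.

Exception (a): a current General Exemption Letter is held; rent is paid in kind — every condition holds. But: (f) applies — a current Provisional Approval is held. (a) is therefore removed.
Exception (b): the registered capacity is 3,960 units, meeting the 3,800 units threshold; the compliance score is 80 points, under the 89 points limit; total rental receipts for the year are $3,400, under the $3,460 limit — every condition holds. But applying paragraphs (g)–(m): (g) is triggered — the space is let for business use. (h) would limit (g) — the property is publicly advertised — but (i) sets (h) aside: (i) is triggered — the coverage ratio is 59%, under the 61% limit. (j) would limit (i) — a current Standing Registration is held — but (k) sets (j) aside: (k) operates against (j): a current Provisional Waiver is held. (l) would limit (k) — a current Class G Certificate is held — but (m) sets (l) aside: (m) is engaged — the baseline figure is 230, meeting the 182 threshold. Exception (b) does not apply.
Exception (c) fails — no Small Lessor Declaration is on file.
Exception (d) is satisfied on its face — the qualifying period is 180 days, below the 265 days limit; a current Standing Clearance is held; the reportable unit count is 73, meeting the 71 threshold. But applying paragraph (n): (n) operates against (d): a current Category B Declaration is held. So (d) is unavailable.
Exception (e): the number of days the property was let is 47 days, under the 64 days limit; there is no written lease — every condition holds. But: (o) operates against (e): a current General Notice is held. (p) is inapplicable (assessed value is $395,500, not under $385,000), so (o) stands. So (e) is unavailable.
No exception displaces § 2.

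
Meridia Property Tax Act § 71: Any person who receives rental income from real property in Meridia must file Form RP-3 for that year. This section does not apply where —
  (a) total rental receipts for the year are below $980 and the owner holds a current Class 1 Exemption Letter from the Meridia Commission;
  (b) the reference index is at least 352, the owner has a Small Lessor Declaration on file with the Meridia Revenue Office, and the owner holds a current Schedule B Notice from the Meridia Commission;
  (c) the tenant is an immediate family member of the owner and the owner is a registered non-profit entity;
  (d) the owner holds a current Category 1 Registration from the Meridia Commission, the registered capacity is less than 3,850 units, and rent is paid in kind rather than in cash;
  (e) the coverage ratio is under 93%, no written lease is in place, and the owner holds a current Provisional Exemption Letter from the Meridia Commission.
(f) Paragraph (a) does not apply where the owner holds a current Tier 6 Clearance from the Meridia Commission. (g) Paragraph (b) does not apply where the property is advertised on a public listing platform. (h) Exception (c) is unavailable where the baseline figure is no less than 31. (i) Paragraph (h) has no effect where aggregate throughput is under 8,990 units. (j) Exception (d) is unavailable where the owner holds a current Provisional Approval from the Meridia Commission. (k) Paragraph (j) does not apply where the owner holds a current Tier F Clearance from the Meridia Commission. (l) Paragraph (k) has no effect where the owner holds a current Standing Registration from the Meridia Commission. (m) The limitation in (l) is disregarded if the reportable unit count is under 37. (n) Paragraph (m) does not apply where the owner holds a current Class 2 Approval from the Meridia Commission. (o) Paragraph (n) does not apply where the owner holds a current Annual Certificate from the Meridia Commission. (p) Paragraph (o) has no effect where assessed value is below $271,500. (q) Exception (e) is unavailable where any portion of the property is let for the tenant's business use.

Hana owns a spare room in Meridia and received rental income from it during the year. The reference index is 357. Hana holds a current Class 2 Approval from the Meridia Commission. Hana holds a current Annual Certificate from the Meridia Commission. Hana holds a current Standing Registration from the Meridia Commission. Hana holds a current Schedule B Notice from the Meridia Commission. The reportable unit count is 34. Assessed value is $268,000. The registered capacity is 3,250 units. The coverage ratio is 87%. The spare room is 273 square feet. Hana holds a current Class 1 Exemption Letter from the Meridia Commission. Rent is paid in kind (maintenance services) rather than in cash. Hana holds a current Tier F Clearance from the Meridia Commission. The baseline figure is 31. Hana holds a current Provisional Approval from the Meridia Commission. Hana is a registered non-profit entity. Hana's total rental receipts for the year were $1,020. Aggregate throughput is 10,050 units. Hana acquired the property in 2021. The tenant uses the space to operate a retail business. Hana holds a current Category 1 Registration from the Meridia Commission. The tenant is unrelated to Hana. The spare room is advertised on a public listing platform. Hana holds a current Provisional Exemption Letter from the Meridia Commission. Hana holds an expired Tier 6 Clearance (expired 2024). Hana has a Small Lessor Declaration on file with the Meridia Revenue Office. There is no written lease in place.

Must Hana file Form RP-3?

Yes — Hana must file Form RP-3.

Exception (a) requires that total rental receipts for the year are below $980; but total rental receipts for the year are $1,020, not below $980, so (a) is unavailable.
Exception (b)'s conditions are all satisfied: the reference index is 357, meeting the 352 threshold; a Small Lessor Declaration is on file; a current Schedule B Notice is held. But applying paragraph (g): (g) is engaged — the property is publicly advertised. Exception (b) does not apply.
Exception (c) does not apply: the tenant is unrelated to the owner.
Exception (d) is satisfied on its face — a current Category 1 Registration is held; the registered capacity is 3,250 units, less than the 3,850 units limit; rent is paid in kind. But: (j) operates against (d): a current Provisional Approval is held. (k) would limit (j) — a current Tier F Clearance is held — but (l) sets (k) aside: (l) operates against (k): a current Standing Registration is held. (m) operates (the reportable unit count is 34, under the 37 limit), but yields to (n): (n) applies — a current Class 2 Approval is held. (o) would limit (n) — a current Annual Certificate is held — but (p) sets (o) aside: (p) operates against (o): assessed value is $268,000, below the $271,500 limit. (d) is therefore removed.
Exception (e): the coverage ratio is 87%, under the 93% limit; there is no written lease; a current Provisional Exemption Letter is held — every condition holds. However, paragraph (q) must be considered: (q) operates against (e): the space is let for business use. Exception (e) does not apply.
No exception displaces § 71.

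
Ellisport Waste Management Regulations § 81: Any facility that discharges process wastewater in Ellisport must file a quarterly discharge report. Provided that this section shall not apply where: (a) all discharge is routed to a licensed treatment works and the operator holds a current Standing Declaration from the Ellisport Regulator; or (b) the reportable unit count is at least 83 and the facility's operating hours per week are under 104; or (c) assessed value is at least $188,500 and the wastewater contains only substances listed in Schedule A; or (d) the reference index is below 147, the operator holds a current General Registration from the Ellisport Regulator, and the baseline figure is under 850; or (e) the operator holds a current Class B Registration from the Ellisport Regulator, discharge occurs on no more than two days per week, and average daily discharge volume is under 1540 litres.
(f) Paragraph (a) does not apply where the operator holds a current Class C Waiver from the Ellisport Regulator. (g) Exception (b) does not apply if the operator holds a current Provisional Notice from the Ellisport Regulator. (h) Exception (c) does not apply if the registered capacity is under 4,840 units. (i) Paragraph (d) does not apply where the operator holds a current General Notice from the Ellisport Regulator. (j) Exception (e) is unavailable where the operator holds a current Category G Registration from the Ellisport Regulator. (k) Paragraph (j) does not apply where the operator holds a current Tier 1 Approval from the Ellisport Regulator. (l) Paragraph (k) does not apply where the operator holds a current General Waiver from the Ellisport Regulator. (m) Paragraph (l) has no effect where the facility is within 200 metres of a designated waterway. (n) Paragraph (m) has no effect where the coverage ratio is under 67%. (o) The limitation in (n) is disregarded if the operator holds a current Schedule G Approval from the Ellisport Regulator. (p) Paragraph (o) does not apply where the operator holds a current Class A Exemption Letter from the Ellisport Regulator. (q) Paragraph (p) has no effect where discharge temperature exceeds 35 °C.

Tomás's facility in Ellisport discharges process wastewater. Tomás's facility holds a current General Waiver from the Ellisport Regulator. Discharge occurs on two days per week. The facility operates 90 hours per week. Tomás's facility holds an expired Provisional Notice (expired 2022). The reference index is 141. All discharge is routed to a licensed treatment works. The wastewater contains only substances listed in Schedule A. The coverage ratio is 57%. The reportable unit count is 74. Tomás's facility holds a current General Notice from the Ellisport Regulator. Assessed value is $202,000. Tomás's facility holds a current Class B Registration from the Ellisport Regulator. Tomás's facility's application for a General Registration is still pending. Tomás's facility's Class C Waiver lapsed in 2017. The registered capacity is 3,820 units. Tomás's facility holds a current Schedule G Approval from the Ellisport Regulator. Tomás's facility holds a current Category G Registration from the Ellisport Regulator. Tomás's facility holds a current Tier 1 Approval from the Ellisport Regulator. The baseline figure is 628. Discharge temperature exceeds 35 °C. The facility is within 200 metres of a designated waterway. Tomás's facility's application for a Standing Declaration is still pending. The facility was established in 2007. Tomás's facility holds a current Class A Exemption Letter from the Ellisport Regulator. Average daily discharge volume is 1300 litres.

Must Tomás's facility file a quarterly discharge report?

Exception (a) fails — there is no Standing Declaration in force.
Exception (b) requires that the reportable unit count is at least 83; but the reportable unit count is 74, short of 83, so (b) is unavailable.
Exception (c): assessed value is $202,000, meeting the $188,500 threshold; the wastewater is Schedule-A-only — every condition holds. Turning to paragraph (h): (h) operates — the registered capacity is 3,820 units, under the 4,840 units limit. Exception (c) does not apply.
Exception (d) fails — no current General Registration is held.
All of (e)'s requirements are met (a current Class B Registration is held; discharge occurs on no more than two days per week; average daily discharge volume is 1300 litres, under the 1540 litres limit). Under paragraphs (j)–(q): (j) applies (a current Category G Registration is held), but is itself disapplied by (k): (k) applies — a current Tier 1 Approval is held. (l) operates (a current General Waiver is held), but is itself disapplied by (m): (m) operates against (l): the facility is within 200 m of a designated waterway. (n) operates (the coverage ratio is 57%, under the 67% limit), but yields to (o): (o) is triggered — a current Schedule G Approval is held. (p) would limit (o) — a current Class A Exemption Letter is held — but (q) sets (p) aside: (q) applies — discharge temperature exceeds 35 °C. Exception (e) stands.

No — exception (e) applies; Tomás's facility is not required to file a quarterly discharge report.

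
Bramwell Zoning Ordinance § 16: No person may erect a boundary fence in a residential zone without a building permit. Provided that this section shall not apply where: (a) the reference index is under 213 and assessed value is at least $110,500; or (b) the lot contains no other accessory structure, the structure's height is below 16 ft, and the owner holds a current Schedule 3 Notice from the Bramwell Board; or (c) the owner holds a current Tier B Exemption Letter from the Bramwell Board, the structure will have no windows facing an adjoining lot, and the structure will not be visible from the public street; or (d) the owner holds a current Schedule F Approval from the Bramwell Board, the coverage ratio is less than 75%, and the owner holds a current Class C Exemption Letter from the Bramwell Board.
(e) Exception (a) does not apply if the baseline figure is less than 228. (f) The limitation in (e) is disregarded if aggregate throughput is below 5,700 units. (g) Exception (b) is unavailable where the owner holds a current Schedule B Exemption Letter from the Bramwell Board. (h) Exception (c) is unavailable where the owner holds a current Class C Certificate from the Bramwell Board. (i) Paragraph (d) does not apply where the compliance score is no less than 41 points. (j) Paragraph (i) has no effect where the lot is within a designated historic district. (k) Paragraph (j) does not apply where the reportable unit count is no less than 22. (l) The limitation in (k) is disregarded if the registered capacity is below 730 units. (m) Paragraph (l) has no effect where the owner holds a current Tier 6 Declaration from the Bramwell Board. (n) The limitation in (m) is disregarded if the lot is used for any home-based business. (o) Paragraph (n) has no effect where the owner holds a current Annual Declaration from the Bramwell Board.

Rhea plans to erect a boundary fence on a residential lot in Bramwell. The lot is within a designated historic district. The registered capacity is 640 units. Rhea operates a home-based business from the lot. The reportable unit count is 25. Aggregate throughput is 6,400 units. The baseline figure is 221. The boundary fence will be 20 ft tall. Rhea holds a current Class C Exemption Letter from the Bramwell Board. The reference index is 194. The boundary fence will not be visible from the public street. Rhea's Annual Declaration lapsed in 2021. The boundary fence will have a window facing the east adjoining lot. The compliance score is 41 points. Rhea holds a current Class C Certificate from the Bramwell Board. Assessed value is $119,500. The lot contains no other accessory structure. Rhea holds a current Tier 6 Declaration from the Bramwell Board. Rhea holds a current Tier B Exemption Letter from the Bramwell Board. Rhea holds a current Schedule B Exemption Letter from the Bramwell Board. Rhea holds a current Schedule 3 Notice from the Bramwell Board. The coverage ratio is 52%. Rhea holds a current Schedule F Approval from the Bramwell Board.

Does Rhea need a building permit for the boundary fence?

Exception (a): the reference index is 194, under the 213 limit; assessed value is $119,500, meeting the $110,500 threshold — every condition holds. But applying paragraphs (e)–(f): (e) operates against (a): the baseline figure is 221, less than the 228 limit. (f), which would lift (e), does not operate here — aggregate throughput is 6,400 units, not below 5,700 units. (a) is therefore removed.
Exception (b) requires that the structure's height is below 16 ft; but the structure's height is 20 ft, not below 16 ft, so (b) is unavailable.
Exception (c) does not apply: a window faces an adjoining lot.
All of (d)'s requirements are met (a current Schedule F Approval is held; the coverage ratio is 52%, less than the 75% limit; a current Class C Exemption Letter is held). Under paragraphs (i)–(o): (i) would limit (d) — the compliance score is 41 points, meeting the 41 points threshold — but (j) sets (i) aside: (j) is engaged — the lot is in a historic district. (k) would limit (j) — the reportable unit count is 25, meeting the 22 threshold — but (l) sets (k) aside: (l) is engaged — the registered capacity is 640 units, below the 730 units limit. (m) operates (a current Tier 6 Declaration is held), but is displaced by (n): (n) operates against (m): a home-based business operates on the lot. (o), which would lift (n), is not engaged — the Annual Declaration is not current. So (d) applies.

No — exception (d) applies; Rhea does not need a building permit.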